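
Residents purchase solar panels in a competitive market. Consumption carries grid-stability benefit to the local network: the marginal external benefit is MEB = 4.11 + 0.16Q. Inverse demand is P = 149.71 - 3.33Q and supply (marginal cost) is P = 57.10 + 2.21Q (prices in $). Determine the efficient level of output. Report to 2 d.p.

Q* = 17.98

Social marginal benefit = demand + MEB = 153.82 - 3.17Q.
Set SMB = MC: 153.82 - 3.17Q = 57.10 + 2.21Q → Q* = 17.9777.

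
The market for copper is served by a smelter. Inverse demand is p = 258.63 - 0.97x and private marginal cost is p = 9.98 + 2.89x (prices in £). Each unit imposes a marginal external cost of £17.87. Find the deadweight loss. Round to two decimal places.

Market equilibrium (private): 9.98 + 2.89x = 258.63 - 0.97x → x_m = 64.4171.
Social marginal cost = private MC + MEC = 27.85 + 2.89x.
Set SMC = demand: 27.85 + 2.89x = 258.63 - 0.97x → x* = 59.7876.
Height of the DWL triangle at x_m is SMC(x_m) − demand(x_m) = MEC(x_m) = 17.8700.
DWL = ½ × 4.6295 × 17.8700 = 41.3646.

DWL = £41.36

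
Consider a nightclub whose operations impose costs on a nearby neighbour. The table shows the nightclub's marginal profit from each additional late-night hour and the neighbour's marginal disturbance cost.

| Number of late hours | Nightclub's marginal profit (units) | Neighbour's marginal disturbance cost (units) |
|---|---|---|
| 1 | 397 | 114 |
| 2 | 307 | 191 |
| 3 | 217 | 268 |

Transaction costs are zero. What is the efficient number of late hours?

2

Bargaining reaches the level where marginal profit last exceeds marginal disturbance cost.
That holds through level 2 (307 ≥ 191) but not at 3 (217 < 268).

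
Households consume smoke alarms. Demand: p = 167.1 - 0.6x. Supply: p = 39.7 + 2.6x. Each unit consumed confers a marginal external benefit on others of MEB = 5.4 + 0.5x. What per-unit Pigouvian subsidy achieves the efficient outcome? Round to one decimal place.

Social marginal benefit = demand + MEB = 172.5 - 0.1x.
Set SMB = MC: 172.5 - 0.1x = 39.7 + 2.6x → x* = 49.1852.
The Pigouvian subsidy equals MEB at x*: 5.4 + 0.5×49.1852 = 29.9926.

subsidy = 30.0 per unit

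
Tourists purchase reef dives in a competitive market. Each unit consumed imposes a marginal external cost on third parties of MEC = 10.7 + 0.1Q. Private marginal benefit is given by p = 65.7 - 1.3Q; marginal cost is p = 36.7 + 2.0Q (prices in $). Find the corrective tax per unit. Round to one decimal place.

tax = $11.2 per unit

Social marginal benefit = demand − MEC = 55.0 - 1.4Q.
Set SMB = MC: 55.0 - 1.4Q = 36.7 + 2.0Q → Q* = 5.3824.
The Pigouvian tax equals MEC at Q*: 10.7 + 0.1×5.3824 = 11.2382.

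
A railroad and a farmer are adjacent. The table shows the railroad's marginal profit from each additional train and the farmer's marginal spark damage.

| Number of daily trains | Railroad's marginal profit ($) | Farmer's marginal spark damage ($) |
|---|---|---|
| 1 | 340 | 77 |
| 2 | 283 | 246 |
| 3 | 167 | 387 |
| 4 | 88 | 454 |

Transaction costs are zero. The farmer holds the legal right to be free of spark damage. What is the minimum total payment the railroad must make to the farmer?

Efficient level: marginal profit ≥ marginal spark damage through level 2, so k* = 2.
With the farmer holding the right, the railroad must at least compensate total damage at k*: 77 + 246 = 323.

$323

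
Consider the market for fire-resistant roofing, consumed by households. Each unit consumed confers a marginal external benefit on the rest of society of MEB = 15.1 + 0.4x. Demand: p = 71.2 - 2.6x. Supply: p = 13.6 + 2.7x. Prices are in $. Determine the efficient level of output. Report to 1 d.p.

Social marginal benefit = demand + MEB = 86.3 - 2.2x.
Set SMB = MC: 86.3 - 2.2x = 13.6 + 2.7x → x* = 14.8367.

x* = 14.8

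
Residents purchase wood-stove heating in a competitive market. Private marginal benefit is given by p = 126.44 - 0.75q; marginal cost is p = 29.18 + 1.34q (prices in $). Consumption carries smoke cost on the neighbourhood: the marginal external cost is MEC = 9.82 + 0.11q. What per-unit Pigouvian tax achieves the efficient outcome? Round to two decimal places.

tax = $14.19 per unit

Social marginal benefit = demand − MEC = 116.62 - 0.86q.
Set SMB = MC: 116.62 - 0.86q = 29.18 + 1.34q → q* = 39.7455.
The Pigouvian tax equals MEC at q*: 9.82 + 0.11×39.7455 = 14.1920.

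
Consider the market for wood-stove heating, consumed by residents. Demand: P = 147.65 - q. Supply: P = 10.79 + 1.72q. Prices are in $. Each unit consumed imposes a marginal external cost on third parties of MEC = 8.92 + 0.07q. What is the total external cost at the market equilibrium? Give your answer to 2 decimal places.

$537.43

Market equilibrium (private): 10.79 + 1.72q = 147.65 - q → q_m = 50.3162.
Total external cost = ∫₀^{q_m} (8.92 + 0.07q) dq = 8.92×50.3162 + ½×0.07×50.3162² = 537.4307.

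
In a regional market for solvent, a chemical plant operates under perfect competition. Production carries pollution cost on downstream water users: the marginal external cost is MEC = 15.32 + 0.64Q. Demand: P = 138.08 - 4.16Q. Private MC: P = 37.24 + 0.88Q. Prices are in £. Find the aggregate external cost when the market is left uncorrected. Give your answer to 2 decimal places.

£434.62

Market equilibrium (private): 37.24 + 0.88Q = 138.08 - 4.16Q → Q_m = 20.0079.
Total external cost = ∫₀^{Q_m} (15.32 + 0.64Q) dQ = 15.32×20.0079 + ½×0.64×20.0079² = 434.6222.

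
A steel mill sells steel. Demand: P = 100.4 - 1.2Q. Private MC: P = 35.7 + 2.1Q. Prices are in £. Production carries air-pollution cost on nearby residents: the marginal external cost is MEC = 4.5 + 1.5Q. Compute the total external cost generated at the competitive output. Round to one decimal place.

Market equilibrium (private): 35.7 + 2.1Q = 100.4 - 1.2Q → Q_m = 19.6061.
Total external cost = ∫₀^{Q_m} (4.5 + 1.5Q) dQ = 4.5×19.6061 + ½×1.5×19.6061² = 376.5268.

£376.5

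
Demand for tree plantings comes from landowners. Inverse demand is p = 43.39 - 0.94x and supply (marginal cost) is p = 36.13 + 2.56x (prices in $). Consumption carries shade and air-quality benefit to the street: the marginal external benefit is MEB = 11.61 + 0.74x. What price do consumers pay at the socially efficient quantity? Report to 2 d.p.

Social marginal benefit = demand + MEB = 55.00 - 0.20x.
Set SMB = MC: 55.00 - 0.20x = 36.13 + 2.56x → x* = 6.8370.
Consumer price on the demand curve at x*: 43.39 − 0.94×6.8370 = 36.9632.

P = $36.96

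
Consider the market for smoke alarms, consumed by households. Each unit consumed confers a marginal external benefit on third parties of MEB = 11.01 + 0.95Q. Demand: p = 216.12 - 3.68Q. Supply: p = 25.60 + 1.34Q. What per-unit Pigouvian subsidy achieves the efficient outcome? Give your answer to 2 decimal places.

Social marginal benefit = demand + MEB = 227.13 - 2.73Q.
Set SMB = MC: 227.13 - 2.73Q = 25.60 + 1.34Q → Q* = 49.5160.
The Pigouvian subsidy equals MEB at Q*: 11.01 + 0.95×49.5160 = 58.0502.

subsidy = 58.05 per unit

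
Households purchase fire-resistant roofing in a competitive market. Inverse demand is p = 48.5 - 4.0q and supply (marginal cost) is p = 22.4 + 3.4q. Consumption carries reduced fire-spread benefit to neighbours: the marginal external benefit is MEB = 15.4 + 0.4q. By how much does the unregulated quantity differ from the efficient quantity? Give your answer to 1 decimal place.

Market equilibrium (private): 22.4 + 3.4q = 48.5 - 4.0q → q_m = 3.5270.
Social marginal benefit = demand + MEB = 63.9 - 3.6q.
Set SMB = MC: 63.9 - 3.6q = 22.4 + 3.4q → q* = 5.9286.
Gap = |3.5270 − 5.9286| = 2.4016.

2.4 units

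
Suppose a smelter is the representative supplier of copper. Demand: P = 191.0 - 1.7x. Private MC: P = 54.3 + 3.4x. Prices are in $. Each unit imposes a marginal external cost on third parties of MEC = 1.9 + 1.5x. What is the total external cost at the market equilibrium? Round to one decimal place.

Market equilibrium (private): 54.3 + 3.4x = 191.0 - 1.7x → x_m = 26.8039.
Total external cost = ∫₀^{x_m} (1.9 + 1.5x) dx = 1.9×26.8039 + ½×1.5×26.8039² = 589.7642.

$589.8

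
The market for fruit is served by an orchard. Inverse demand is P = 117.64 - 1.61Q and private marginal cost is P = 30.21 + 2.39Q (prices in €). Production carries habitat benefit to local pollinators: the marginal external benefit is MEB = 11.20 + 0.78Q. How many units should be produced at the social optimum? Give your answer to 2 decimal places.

Q* = 30.63

Social marginal cost = private MC − MEB = 19.01 + 1.61Q.
Set SMC = demand: 19.01 + 1.61Q = 117.64 - 1.61Q → Q* = 30.6304.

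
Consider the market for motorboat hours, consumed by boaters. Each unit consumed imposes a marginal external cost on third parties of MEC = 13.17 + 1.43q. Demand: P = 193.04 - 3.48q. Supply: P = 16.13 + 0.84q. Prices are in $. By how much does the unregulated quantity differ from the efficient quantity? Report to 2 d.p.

Market equilibrium (private): 16.13 + 0.84q = 193.04 - 3.48q → q_m = 40.9514.
Social marginal benefit = demand − MEC = 179.87 - 4.91q.
Set SMB = MC: 179.87 - 4.91q = 16.13 + 0.84q → q* = 28.4765.
Gap = |40.9514 − 28.4765| = 12.4749.

12.47 units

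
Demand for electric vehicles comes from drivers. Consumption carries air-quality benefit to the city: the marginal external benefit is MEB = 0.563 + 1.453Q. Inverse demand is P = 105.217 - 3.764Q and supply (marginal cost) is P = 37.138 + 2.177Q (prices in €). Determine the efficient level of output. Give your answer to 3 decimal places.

Social marginal benefit = demand + MEB = 105.780 - 2.311Q.
Set SMB = MC: 105.780 - 2.311Q = 37.138 + 2.177Q → Q* = 15.2946.

Q* = 15.295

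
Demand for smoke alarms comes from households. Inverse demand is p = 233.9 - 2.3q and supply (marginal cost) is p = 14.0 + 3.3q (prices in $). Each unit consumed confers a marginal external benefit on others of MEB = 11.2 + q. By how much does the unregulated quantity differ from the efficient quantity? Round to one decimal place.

Market equilibrium (private): 14.0 + 3.3q = 233.9 - 2.3q → q_m = 39.2679.
Social marginal benefit = demand + MEB = 245.1 - 1.3q.
Set SMB = MC: 245.1 - 1.3q = 14.0 + 3.3q → q* = 50.2391.
Gap = |39.2679 − 50.2391| = 10.9712.

11.0 units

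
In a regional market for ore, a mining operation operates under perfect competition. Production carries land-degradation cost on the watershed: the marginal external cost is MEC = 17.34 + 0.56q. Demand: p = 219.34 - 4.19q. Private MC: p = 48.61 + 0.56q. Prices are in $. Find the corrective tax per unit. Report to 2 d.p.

Social marginal cost = private MC + MEC = 65.95 + 1.12q.
Set SMC = demand: 65.95 + 1.12q = 219.34 - 4.19q → q* = 28.8870.
The Pigouvian tax equals MEC at q*: 17.34 + 0.56×28.8870 = 33.5167.

tax = $33.52 per unit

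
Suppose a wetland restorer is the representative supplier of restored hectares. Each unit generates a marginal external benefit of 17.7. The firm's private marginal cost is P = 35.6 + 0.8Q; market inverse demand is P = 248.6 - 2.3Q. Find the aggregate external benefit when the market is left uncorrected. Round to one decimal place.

1216.2

Market equilibrium (private): 35.6 + 0.8Q = 248.6 - 2.3Q → Q_m = 68.7097.
Total external benefit = MEB × Q_m = 17.7 × 68.7097 = 1216.1617.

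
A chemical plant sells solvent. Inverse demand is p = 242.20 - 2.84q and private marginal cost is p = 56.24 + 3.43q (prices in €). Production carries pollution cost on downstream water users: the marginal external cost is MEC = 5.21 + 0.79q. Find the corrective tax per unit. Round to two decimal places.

Social marginal cost = private MC + MEC = 61.45 + 4.22q.
Set SMC = demand: 61.45 + 4.22q = 242.20 - 2.84q → q* = 25.6020.
The Pigouvian tax equals MEC at q*: 5.21 + 0.79×25.6020 = 25.4356.

tax = €25.44 per unit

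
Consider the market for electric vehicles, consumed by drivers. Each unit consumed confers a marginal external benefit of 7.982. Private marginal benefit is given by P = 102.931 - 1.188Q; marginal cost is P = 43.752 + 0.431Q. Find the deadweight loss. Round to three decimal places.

Market equilibrium (private): 43.752 + 0.431Q = 102.931 - 1.188Q → Q_m = 36.5528.
Social marginal benefit = demand + MEB = 110.913 - 1.188Q.
Set SMB = MC: 110.913 - 1.188Q = 43.752 + 0.431Q → Q* = 41.4830.
Between Q* and Q_m the wedge SMB − MC runs linearly from 0 to MEB(Q_m), so the loss is a triangle.
DWL = ½ × 4.9302 × 7.9820 = 19.6764.

DWL = 19.676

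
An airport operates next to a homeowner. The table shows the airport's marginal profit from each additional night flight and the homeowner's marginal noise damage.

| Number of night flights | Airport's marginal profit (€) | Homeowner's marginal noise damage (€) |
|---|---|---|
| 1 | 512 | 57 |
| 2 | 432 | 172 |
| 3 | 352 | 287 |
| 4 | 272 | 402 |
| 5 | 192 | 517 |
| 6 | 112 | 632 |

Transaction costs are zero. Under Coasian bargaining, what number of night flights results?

3

Bargaining reaches the level where marginal profit last exceeds marginal noise damage.
That holds through level 3 (352 ≥ 287) but not at 4 (272 < 402).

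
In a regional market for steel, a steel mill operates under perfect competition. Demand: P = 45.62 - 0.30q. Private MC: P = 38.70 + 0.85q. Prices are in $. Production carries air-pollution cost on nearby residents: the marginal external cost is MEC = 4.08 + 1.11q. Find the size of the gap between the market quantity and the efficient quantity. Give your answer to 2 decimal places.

4.76 units

Market equilibrium (private): 38.70 + 0.85q = 45.62 - 0.30q → q_m = 6.0174.
Social marginal cost = private MC + MEC = 42.78 + 1.96q.
Set SMC = demand: 42.78 + 1.96q = 45.62 - 0.30q → q* = 1.2566.
Gap = |6.0174 − 1.2566| = 4.7608.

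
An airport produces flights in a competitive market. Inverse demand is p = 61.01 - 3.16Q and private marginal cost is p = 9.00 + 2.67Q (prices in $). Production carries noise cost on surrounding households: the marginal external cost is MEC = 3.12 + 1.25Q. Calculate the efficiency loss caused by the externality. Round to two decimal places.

DWL = $14.38

Market equilibrium (private): 9.00 + 2.67Q = 61.01 - 3.16Q → Q_m = 8.9211.
Social marginal cost = private MC + MEC = 12.12 + 3.92Q.
Set SMC = demand: 12.12 + 3.92Q = 61.01 - 3.16Q → Q* = 6.9054.
The loss is the area between SMC and demand from Q* to Q_m; with linear curves that's a triangle of height MEC(Q_m).
DWL = ½ × 2.0157 × 14.2714 = 14.3834.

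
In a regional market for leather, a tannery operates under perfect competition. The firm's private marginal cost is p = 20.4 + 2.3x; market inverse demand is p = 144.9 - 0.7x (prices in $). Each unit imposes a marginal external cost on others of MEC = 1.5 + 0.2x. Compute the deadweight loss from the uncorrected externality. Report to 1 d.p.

Market equilibrium (private): 20.4 + 2.3x = 144.9 - 0.7x → x_m = 41.5000.
Social marginal cost = private MC + MEC = 21.9 + 2.5x.
Set SMC = demand: 21.9 + 2.5x = 144.9 - 0.7x → x* = 38.4375.
The welfare-loss triangle has base |x_m − x*| and height MEC(x_m) (the vertical gap between SMC and demand is zero at x* and MEC at x_m).
DWL = ½ × 3.0625 × 9.8000 = 15.0063.

DWL = $15.0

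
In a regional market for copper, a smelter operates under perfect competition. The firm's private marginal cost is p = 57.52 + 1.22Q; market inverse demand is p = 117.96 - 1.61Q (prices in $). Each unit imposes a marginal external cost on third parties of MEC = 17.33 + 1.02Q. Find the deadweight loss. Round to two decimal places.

Market equilibrium (private): 57.52 + 1.22Q = 117.96 - 1.61Q → Q_m = 21.3569.
Social marginal cost = private MC + MEC = 74.85 + 2.24Q.
Set SMC = demand: 74.85 + 2.24Q = 117.96 - 1.61Q → Q* = 11.1974.
The loss is the area between SMC and demand from Q* to Q_m; with linear curves that's a triangle of height MEC(Q_m).
DWL = ½ × 10.1595 × 39.1140 = 198.6893.

DWL = $198.69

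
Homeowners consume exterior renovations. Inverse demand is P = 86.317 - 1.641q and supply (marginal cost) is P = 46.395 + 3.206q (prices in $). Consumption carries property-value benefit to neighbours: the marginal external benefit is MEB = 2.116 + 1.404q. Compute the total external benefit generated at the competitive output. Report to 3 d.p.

$65.051

Market equilibrium (private): 46.395 + 3.206q = 86.317 - 1.641q → q_m = 8.2364.
Total external benefit = ∫₀^{q_m} (2.116 + 1.404q) dq = 2.116×8.2364 + ½×1.404×8.2364² = 65.0507.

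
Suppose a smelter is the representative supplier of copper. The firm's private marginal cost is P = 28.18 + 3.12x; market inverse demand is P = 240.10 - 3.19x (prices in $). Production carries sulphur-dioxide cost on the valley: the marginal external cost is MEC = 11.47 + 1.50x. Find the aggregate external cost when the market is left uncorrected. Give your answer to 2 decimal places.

$1231.17

Market equilibrium (private): 28.18 + 3.12x = 240.10 - 3.19x → x_m = 33.5848.
Total external cost = ∫₀^{x_m} (11.47 + 1.50x) dx = 11.47×33.5848 + ½×1.50×33.5848² = 1231.1717.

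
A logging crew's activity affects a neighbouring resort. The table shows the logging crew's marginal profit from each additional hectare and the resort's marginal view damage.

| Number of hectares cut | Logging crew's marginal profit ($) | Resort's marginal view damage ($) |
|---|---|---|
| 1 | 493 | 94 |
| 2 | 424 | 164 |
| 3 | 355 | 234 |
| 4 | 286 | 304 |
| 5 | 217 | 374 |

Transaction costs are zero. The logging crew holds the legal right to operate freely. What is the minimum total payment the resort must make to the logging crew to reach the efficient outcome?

$503

Left alone the logging crew would choose level 5 (marginal profit stays positive).
Efficient level: k* = 3 (marginal profit ≥ marginal view damage through 3).
The resort must at least cover the logging crew's forgone profit from cutting 5→3: 286 + 217 = 503.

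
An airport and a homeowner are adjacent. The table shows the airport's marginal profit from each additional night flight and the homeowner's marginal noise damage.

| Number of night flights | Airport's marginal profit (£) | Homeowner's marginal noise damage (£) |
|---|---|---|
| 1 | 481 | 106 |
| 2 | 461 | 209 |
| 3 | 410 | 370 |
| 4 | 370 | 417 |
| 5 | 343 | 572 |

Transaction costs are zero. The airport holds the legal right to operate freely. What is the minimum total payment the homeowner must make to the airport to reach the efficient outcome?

£713

Left alone the airport would choose level 5 (marginal profit stays positive).
Efficient level: k* = 3 (marginal profit ≥ marginal noise damage through 3).
The homeowner must at least cover the airport's forgone profit from cutting 5→3: 370 + 343 = 713.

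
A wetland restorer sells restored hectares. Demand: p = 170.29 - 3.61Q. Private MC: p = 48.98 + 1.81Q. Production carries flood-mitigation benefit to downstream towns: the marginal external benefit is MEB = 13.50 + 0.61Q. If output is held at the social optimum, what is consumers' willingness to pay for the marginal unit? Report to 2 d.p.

Social marginal cost = private MC − MEB = 35.48 + 1.20Q.
Set SMC = demand: 35.48 + 1.20Q = 170.29 - 3.61Q → Q* = 28.0270.
Consumer price on the demand curve at Q*: 170.29 − 3.61×28.0270 = 69.1125.

P = 69.11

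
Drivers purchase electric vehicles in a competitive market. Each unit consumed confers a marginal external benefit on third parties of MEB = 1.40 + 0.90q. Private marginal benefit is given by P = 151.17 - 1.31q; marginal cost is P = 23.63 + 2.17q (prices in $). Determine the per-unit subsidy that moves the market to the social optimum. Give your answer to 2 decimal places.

Social marginal benefit = demand + MEB = 152.57 - 0.41q.
Set SMB = MC: 152.57 - 0.41q = 23.63 + 2.17q → q* = 49.9767.
The Pigouvian subsidy equals MEB at q*: 1.40 + 0.90×49.9767 = 46.3790.

subsidy = $46.38 per unit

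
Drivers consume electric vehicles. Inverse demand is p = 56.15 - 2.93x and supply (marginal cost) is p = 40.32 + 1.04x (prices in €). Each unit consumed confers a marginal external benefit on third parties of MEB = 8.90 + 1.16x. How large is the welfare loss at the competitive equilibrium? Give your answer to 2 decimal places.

Market equilibrium (private): 40.32 + 1.04x = 56.15 - 2.93x → x_m = 3.9874.
Social marginal benefit = demand + MEB = 65.05 - 1.77x.
Set SMB = MC: 65.05 - 1.77x = 40.32 + 1.04x → x* = 8.8007.
Between x* and x_m the wedge SMB − MC runs linearly from 0 to MEB(x_m), so the loss is a triangle.
DWL = ½ × 4.8133 × 13.5254 = 32.5509.

DWL = €32.55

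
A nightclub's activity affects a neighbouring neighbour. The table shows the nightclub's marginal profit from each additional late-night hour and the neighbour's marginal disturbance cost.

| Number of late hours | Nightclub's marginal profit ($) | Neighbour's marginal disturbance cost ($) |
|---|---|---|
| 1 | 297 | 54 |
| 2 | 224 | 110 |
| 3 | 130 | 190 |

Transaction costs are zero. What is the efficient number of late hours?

2

Bargaining reaches the level where marginal profit last exceeds marginal disturbance cost.
That holds through level 2 (224 ≥ 110) but not at 3 (130 < 190).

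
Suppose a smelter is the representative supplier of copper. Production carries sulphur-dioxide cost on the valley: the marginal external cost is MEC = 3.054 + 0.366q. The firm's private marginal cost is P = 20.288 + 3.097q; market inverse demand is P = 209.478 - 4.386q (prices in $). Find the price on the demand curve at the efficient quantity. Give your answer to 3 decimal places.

Social marginal cost = private MC + MEC = 23.342 + 3.463q.
Set SMC = demand: 23.342 + 3.463q = 209.478 - 4.386q → q* = 23.7146.
Consumer price on the demand curve at q*: 209.478 − 4.386×23.7146 = 105.4658.

P = $105.466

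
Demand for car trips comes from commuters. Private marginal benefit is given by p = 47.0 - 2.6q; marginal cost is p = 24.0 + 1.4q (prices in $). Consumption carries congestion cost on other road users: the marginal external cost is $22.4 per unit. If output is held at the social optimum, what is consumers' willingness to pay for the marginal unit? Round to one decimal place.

P = $46.6

Social marginal benefit = demand − MEC = 24.6 - 2.6q.
Set SMB = MC: 24.6 - 2.6q = 24.0 + 1.4q → q* = 0.1500.
Consumer price on the demand curve at q*: 47.0 − 2.6×0.1500 = 46.6100.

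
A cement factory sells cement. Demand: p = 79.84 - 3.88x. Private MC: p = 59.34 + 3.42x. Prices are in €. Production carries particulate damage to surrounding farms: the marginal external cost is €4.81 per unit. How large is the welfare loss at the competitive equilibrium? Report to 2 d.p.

DWL = €1.58

Market equilibrium (private): 59.34 + 3.42x = 79.84 - 3.88x → x_m = 2.8082.
Social marginal cost = private MC + MEC = 64.15 + 3.42x.
Set SMC = demand: 64.15 + 3.42x = 79.84 - 3.88x → x* = 2.1493.
Between x* and x_m the wedge SMC − demand runs linearly from 0 to MEC(x_m), so the loss is a triangle.
DWL = ½ × 0.6589 × 4.8100 = 1.5847.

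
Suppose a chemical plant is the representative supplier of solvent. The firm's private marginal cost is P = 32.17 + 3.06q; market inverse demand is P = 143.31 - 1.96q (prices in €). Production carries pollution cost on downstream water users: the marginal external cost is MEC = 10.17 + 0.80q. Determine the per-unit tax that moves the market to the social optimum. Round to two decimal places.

Social marginal cost = private MC + MEC = 42.34 + 3.86q.
Set SMC = demand: 42.34 + 3.86q = 143.31 - 1.96q → q* = 17.3488.
The Pigouvian tax equals MEC at q*: 10.17 + 0.80×17.3488 = 24.0490.

tax = €24.05 per unit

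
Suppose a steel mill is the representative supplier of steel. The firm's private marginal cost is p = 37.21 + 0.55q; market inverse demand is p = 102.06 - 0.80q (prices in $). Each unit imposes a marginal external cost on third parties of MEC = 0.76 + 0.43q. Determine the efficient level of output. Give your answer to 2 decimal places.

Social marginal cost = private MC + MEC = 37.97 + 0.98q.
Set SMC = demand: 37.97 + 0.98q = 102.06 - 0.80q → q* = 36.0056.

q* = 36.01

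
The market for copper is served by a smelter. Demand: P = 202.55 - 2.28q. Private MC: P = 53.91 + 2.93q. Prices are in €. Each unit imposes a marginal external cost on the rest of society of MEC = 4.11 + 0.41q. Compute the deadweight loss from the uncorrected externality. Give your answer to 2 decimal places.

DWL = €22.23

Market equilibrium (private): 53.91 + 2.93q = 202.55 - 2.28q → q_m = 28.5298.
Social marginal cost = private MC + MEC = 58.02 + 3.34q.
Set SMC = demand: 58.02 + 3.34q = 202.55 - 2.28q → q* = 25.7171.
The loss is the area between SMC and demand from q* to q_m; with linear curves that's a triangle of height MEC(q_m).
DWL = ½ × 2.8127 × 15.8072 = 22.2305.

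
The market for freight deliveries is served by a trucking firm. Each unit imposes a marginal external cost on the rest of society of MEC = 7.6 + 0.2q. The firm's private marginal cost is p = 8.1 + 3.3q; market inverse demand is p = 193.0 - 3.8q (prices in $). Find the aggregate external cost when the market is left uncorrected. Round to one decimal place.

$265.7

Market equilibrium (private): 8.1 + 3.3q = 193.0 - 3.8q → q_m = 26.0423.
Total external cost = ∫₀^{q_m} (7.6 + 0.2q) dq = 7.6×26.0423 + ½×0.2×26.0423² = 265.7416.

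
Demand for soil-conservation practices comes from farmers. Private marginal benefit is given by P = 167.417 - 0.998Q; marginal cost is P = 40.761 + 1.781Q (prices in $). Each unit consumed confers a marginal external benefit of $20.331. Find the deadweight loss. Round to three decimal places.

Market equilibrium (private): 40.761 + 1.781Q = 167.417 - 0.998Q → Q_m = 45.5761.
Social marginal benefit = demand + MEB = 187.748 - 0.998Q.
Set SMB = MC: 187.748 - 0.998Q = 40.761 + 1.781Q → Q* = 52.8920.
The loss is the area between SMB and MC from Q* to Q_m; with linear curves that's a triangle of height MEB(Q_m).
DWL = ½ × 7.3159 × 20.3310 = 74.3698.

DWL = $74.370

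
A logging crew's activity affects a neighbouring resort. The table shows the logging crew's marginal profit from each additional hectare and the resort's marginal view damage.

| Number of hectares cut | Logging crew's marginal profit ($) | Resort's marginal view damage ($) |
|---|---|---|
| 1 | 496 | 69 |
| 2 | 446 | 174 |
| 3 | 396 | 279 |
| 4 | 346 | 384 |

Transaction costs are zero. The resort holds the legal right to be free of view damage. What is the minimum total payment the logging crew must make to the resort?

Efficient level: marginal profit ≥ marginal view damage through level 3, so k* = 3.
With the resort holding the right, the logging crew must at least compensate total damage at k*: 69 + 174 + 279 = 522.

$522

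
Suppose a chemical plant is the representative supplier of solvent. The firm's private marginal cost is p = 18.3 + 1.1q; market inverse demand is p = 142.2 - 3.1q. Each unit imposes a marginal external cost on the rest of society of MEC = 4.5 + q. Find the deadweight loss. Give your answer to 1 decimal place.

Market equilibrium (private): 18.3 + 1.1q = 142.2 - 3.1q → q_m = 29.5000.
Social marginal cost = private MC + MEC = 22.8 + 2.1q.
Set SMC = demand: 22.8 + 2.1q = 142.2 - 3.1q → q* = 22.9615.
Height of the DWL triangle at q_m is SMC(q_m) − demand(q_m) = MEC(q_m) = 34.0000.
DWL = ½ × 6.5385 × 34.0000 = 111.1545.

DWL = 111.2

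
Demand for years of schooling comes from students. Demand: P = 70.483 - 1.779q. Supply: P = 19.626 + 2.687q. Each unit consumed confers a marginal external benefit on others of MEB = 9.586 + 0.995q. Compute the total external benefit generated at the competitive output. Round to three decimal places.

173.676

Market equilibrium (private): 19.626 + 2.687q = 70.483 - 1.779q → q_m = 11.3876.
Total external benefit = ∫₀^{q_m} (9.586 + 0.995q) dq = 9.586×11.3876 + ½×0.995×11.3876² = 173.6761.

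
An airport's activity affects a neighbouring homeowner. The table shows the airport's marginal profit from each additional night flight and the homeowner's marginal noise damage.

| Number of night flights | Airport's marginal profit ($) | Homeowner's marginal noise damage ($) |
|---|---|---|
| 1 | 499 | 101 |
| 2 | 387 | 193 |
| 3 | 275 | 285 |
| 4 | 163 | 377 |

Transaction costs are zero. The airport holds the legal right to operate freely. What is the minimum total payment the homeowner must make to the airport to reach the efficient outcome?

$438

Left alone the airport would choose level 4 (marginal profit stays positive).
Efficient level: k* = 2 (marginal profit ≥ marginal noise damage through 2).
The homeowner must at least cover the airport's forgone profit from cutting 4→2: 275 + 163 = 438.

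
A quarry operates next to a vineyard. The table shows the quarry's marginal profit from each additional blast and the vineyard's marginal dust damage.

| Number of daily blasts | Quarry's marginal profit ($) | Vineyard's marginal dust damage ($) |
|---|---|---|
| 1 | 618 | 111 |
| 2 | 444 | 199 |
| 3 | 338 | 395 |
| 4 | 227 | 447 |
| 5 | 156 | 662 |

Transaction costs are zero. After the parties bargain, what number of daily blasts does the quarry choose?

Bargaining reaches the level where marginal profit last exceeds marginal dust damage.
That holds through level 2 (444 ≥ 199) but not at 3 (338 < 395).

2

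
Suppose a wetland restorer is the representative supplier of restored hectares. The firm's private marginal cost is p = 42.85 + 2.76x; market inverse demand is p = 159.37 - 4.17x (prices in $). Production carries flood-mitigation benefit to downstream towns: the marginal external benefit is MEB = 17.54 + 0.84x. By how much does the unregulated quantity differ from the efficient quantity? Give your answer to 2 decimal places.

5.20 units

Market equilibrium (private): 42.85 + 2.76x = 159.37 - 4.17x → x_m = 16.8139.
Social marginal cost = private MC − MEB = 25.31 + 1.92x.
Set SMC = demand: 25.31 + 1.92x = 159.37 - 4.17x → x* = 22.0131.
Gap = |16.8139 − 22.0131| = 5.1992.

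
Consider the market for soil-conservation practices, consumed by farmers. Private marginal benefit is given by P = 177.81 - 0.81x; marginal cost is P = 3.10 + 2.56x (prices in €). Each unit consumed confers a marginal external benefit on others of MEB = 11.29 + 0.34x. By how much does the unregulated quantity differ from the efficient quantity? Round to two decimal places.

9.54 units

Market equilibrium (private): 3.10 + 2.56x = 177.81 - 0.81x → x_m = 51.8427.
Social marginal benefit = demand + MEB = 189.10 - 0.47x.
Set SMB = MC: 189.10 - 0.47x = 3.10 + 2.56x → x* = 61.3861.
Gap = |51.8427 − 61.3861| = 9.5434.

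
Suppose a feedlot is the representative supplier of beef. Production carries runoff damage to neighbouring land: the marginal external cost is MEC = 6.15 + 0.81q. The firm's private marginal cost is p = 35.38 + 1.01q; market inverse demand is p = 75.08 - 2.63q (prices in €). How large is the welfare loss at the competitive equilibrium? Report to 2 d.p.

Market equilibrium (private): 35.38 + 1.01q = 75.08 - 2.63q → q_m = 10.9066.
Social marginal cost = private MC + MEC = 41.53 + 1.82q.
Set SMC = demand: 41.53 + 1.82q = 75.08 - 2.63q → q* = 7.5393.
Between q* and q_m the wedge SMC − demand runs linearly from 0 to MEC(q_m), so the loss is a triangle.
DWL = ½ × 3.3673 × 14.9843 = 25.2283.

DWL = €25.23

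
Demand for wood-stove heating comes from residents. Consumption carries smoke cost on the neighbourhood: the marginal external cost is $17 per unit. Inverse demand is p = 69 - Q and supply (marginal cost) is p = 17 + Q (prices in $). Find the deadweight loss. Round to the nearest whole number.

DWL = $72

Market equilibrium (private): 17 + Q = 69 - Q → Q_m = 26.0000.
Social marginal benefit = demand − MEC = 52 - Q.
Set SMB = MC: 52 - Q = 17 + Q → Q* = 17.5000.
Height of the DWL triangle at Q_m is MC(Q_m) − SMB(Q_m) = MEC(Q_m) = 17.0000.
DWL = ½ × 8.5000 × 17.0000 = 72.2500.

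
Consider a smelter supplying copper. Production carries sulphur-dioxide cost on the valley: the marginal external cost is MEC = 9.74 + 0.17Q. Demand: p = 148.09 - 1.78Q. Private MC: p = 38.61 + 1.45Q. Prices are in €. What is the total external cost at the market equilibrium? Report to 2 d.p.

€427.79

Market equilibrium (private): 38.61 + 1.45Q = 148.09 - 1.78Q → Q_m = 33.8947.
Total external cost = ∫₀^{Q_m} (9.74 + 0.17Q) dQ = 9.74×33.8947 + ½×0.17×33.8947² = 427.7867.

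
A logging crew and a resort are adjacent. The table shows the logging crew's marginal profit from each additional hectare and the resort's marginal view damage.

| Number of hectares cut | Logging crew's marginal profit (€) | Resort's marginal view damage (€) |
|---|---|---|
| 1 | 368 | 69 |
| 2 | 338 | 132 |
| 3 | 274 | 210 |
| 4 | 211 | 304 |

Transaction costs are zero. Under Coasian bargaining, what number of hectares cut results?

Bargaining reaches the level where marginal profit last exceeds marginal view damage.
That holds through level 3 (274 ≥ 210) but not at 4 (211 < 304).

3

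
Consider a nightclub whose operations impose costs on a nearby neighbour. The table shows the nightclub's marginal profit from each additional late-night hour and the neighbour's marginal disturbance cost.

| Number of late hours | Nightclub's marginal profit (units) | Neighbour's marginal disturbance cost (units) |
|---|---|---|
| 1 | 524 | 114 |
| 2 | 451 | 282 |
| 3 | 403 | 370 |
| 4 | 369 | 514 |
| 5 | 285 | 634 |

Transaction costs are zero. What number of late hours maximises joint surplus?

3

Bargaining reaches the level where marginal profit last exceeds marginal disturbance cost.
That holds through level 3 (403 ≥ 370) but not at 4 (369 < 514).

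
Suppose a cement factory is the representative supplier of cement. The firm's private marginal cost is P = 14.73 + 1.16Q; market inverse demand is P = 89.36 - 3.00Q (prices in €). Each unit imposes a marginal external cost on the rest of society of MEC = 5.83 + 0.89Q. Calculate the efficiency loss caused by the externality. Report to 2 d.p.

Market equilibrium (private): 14.73 + 1.16Q = 89.36 - 3.00Q → Q_m = 17.9399.
Social marginal cost = private MC + MEC = 20.56 + 2.05Q.
Set SMC = demand: 20.56 + 2.05Q = 89.36 - 3.00Q → Q* = 13.6238.
The loss is the area between SMC and demand from Q* to Q_m; with linear curves that's a triangle of height MEC(Q_m).
DWL = ½ × 4.3161 × 21.7965 = 47.0379.

DWL = €47.04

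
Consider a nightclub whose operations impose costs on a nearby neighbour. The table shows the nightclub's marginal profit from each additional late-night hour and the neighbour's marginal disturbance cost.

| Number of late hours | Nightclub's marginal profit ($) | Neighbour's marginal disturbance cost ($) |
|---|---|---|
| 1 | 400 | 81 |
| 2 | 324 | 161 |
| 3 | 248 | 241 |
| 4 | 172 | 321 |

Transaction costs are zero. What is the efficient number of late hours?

Bargaining reaches the level where marginal profit last exceeds marginal disturbance cost.
That holds through level 3 (248 ≥ 241) but not at 4 (172 < 321).

3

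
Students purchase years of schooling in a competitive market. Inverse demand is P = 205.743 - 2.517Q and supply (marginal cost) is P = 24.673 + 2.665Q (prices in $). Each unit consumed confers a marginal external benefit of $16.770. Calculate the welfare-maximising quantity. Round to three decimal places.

Q* = 38.178

Social marginal benefit = demand + MEB = 222.513 - 2.517Q.
Set SMB = MC: 222.513 - 2.517Q = 24.673 + 2.665Q → Q* = 38.1783.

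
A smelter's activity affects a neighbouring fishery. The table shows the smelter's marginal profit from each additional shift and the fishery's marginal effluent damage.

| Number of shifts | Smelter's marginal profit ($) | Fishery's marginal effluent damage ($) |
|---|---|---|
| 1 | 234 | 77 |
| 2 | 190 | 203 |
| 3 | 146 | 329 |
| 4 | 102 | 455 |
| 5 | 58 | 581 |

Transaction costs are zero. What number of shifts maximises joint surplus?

1

Bargaining reaches the level where marginal profit last exceeds marginal effluent damage.
That holds through level 1 (234 ≥ 77) but not at 2 (190 < 203).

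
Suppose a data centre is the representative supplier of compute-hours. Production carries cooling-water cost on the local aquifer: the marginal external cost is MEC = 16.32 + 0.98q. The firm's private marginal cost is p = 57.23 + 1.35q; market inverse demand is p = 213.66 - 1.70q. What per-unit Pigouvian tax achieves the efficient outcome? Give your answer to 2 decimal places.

Social marginal cost = private MC + MEC = 73.55 + 2.33q.
Set SMC = demand: 73.55 + 2.33q = 213.66 - 1.70q → q* = 34.7667.
The Pigouvian tax equals MEC at q*: 16.32 + 0.98×34.7667 = 50.3914.

tax = 50.39 per unit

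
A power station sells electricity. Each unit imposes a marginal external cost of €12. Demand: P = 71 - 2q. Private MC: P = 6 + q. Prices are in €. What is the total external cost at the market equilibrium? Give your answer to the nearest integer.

Market equilibrium (private): 6 + q = 71 - 2q → q_m = 21.6667.
Total external cost = MEC × q_m = 12 × 21.6667 = 260.0004.

€260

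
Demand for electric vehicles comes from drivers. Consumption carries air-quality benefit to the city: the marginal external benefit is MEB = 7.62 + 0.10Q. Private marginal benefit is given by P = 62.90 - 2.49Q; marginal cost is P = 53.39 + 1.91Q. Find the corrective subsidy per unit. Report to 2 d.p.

Social marginal benefit = demand + MEB = 70.52 - 2.39Q.
Set SMB = MC: 70.52 - 2.39Q = 53.39 + 1.91Q → Q* = 3.9837.
The Pigouvian subsidy equals MEB at Q*: 7.62 + 0.10×3.9837 = 8.0184.

subsidy = 8.02 per unit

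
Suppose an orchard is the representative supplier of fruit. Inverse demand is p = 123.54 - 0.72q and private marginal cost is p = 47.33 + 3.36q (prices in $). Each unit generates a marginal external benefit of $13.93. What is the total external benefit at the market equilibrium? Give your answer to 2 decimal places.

Market equilibrium (private): 47.33 + 3.36q = 123.54 - 0.72q → q_m = 18.6789.
Total external benefit = MEB × q_m = 13.93 × 18.6789 = 260.1971.

$260.20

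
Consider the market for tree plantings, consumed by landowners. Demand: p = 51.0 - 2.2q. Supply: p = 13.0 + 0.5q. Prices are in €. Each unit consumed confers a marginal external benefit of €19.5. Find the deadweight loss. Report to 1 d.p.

DWL = €70.4

Market equilibrium (private): 13.0 + 0.5q = 51.0 - 2.2q → q_m = 14.0741.
Social marginal benefit = demand + MEB = 70.5 - 2.2q.
Set SMB = MC: 70.5 - 2.2q = 13.0 + 0.5q → q* = 21.2963.
Height of the DWL triangle at q_m is SMB(q_m) − MC(q_m) = MEB(q_m) = 19.5000.
DWL = ½ × 7.2222 × 19.5000 = 70.4165.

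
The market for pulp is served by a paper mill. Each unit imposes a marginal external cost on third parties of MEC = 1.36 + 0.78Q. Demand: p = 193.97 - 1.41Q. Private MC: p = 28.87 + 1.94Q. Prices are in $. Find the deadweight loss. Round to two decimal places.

DWL = $191.78

Market equilibrium (private): 28.87 + 1.94Q = 193.97 - 1.41Q → Q_m = 49.2836.
Social marginal cost = private MC + MEC = 30.23 + 2.72Q.
Set SMC = demand: 30.23 + 2.72Q = 193.97 - 1.41Q → Q* = 39.6465.
The welfare-loss triangle has base |Q_m − Q*| and height MEC(Q_m) (the vertical gap between SMC and demand is zero at Q* and MEC at Q_m).
DWL = ½ × 9.6371 × 39.8012 = 191.7841.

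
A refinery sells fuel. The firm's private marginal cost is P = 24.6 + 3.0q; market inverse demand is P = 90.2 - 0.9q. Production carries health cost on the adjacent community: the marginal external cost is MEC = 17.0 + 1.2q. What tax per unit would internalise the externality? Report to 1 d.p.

tax = 28.4 per unit

Social marginal cost = private MC + MEC = 41.6 + 4.2q.
Set SMC = demand: 41.6 + 4.2q = 90.2 - 0.9q → q* = 9.5294.
The Pigouvian tax equals MEC at q*: 17.0 + 1.2×9.5294 = 28.4353.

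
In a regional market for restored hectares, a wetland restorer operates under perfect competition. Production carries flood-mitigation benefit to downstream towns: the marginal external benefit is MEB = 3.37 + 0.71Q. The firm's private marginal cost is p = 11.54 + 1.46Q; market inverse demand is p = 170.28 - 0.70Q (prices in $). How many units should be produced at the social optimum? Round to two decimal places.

Social marginal cost = private MC − MEB = 8.17 + 0.75Q.
Set SMC = demand: 8.17 + 0.75Q = 170.28 - 0.70Q → Q* = 111.8000.

Q* = 111.80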